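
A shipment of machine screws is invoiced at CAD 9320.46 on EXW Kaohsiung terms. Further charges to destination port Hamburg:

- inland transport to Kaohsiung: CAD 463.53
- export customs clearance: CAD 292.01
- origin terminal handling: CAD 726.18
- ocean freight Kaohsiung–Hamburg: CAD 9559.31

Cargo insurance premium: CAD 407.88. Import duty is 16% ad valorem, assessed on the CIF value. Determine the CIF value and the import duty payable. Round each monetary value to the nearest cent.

CIF value: CAD 20769.37; import duty: CAD 3323.10

CIF = EXW price + pre-shipment costs + freight + insurance
CIF = 9320.46 + 463.53 + 292.01 + 726.18 + 9559.31 + 407.88 = 20769.37
Import duty = 20769.37 × 16% = 3323.10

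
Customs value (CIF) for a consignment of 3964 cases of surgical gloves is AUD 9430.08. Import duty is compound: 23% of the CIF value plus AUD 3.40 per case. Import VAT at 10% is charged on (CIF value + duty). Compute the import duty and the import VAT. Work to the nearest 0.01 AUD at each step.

Import duty: AUD 15646.52; import VAT: AUD 2507.66

Ad valorem component: 9430.08 × 23% = 2168.92
Specific component: 3964 × 3.40 = 13477.60
Import duty = 2168.92 + 13477.60 = 15646.52
VAT base = CIF + duty = 9430.08 + 15646.52 = 25076.60
Import VAT = 25076.60 × 10% = 2507.66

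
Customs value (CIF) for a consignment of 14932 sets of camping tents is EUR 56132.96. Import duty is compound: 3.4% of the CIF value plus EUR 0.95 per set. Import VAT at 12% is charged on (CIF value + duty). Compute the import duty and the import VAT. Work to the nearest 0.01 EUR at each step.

Ad valorem component: 56132.96 × 3.4% = 1908.52
Specific component: 14932 × 0.95 = 14185.40
Import duty = 1908.52 + 14185.40 = 16093.92
VAT base = CIF + duty = 56132.96 + 16093.92 = 72226.88
Import VAT = 72226.88 × 12% = 8667.23

Import duty: EUR 16093.92; import VAT: EUR 8667.23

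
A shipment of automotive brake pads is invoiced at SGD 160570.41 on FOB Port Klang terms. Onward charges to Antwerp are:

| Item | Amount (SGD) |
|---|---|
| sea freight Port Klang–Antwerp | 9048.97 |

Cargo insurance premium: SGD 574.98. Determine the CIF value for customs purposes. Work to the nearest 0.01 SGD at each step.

CIF = FOB price + freight + insurance
CIF = 160570.41 + 9048.97 + 574.98 = 170194.36

CIF value: SGD 170194.36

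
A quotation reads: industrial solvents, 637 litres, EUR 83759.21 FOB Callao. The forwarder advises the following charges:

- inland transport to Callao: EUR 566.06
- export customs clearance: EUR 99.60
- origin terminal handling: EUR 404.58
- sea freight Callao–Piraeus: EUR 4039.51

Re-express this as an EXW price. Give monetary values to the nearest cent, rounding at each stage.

Not relevant to the conversion: freight — on the buyer under both terms; not part of either seller's price.
From FOB to EXW, the seller no longer bears: inland to port, export clearance, origin terminal.
EXW price = 83759.21 − 566.06 − 99.60 − 404.58 = 82688.97

EXW price: EUR 82688.97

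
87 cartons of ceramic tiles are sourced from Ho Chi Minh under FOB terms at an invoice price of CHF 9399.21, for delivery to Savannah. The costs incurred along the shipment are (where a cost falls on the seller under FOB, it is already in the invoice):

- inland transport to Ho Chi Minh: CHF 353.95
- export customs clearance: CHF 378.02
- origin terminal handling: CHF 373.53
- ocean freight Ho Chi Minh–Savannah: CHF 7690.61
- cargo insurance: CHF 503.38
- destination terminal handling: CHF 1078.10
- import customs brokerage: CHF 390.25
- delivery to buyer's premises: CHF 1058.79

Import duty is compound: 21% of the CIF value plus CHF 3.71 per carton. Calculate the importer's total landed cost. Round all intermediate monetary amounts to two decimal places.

FOB: the seller bears costs until goods are on board at the origin port; the buyer bears freight, insurance and all costs thereafter.
Already in the invoice (seller's account under FOB): inland to port, export clearance, origin terminal — exclude.
CIF value = FOB price + freight + insurance = 9399.21 + 7690.61 + 503.38 = 17593.20
Ad valorem component: 17593.20 × 21% = 3694.57
Specific component: 87 × 3.71 = 322.77
Import duty = 3694.57 + 322.77 = 4017.34
Buyer bears: freight 7690.61 + insurance 503.38 + destination terminal 1078.10 + brokerage 390.25 + delivery 1058.79 + duty 4017.34 = 14738.47
Landed cost = invoice 9399.21 + 14738.47 = 24137.68

Total landed cost: CHF 24137.68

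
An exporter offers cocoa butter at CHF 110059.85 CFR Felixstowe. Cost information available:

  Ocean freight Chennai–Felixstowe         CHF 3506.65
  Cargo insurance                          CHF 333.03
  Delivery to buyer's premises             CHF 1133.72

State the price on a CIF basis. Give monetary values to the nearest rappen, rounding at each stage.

CIF price: CHF 110392.88

Not relevant to the conversion: freight — on the seller under both CFR and CIF; already in the CFR price and stays in the CIF price. delivery — on the buyer under both terms; not part of either seller's price.
From CFR to CIF, the seller additionally bears: insurance.
CIF price = 110059.85 + 333.03 = 110392.88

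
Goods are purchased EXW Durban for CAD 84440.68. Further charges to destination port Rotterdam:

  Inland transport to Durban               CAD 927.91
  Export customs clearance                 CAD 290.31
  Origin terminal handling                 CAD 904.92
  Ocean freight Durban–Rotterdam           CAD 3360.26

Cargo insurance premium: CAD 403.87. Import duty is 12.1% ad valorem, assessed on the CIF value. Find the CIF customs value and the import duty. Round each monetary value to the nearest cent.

CIF value: CAD 90327.95; import duty: CAD 10929.68

CIF = EXW price + pre-shipment costs + freight + insurance
CIF = 84440.68 + 927.91 + 290.31 + 904.92 + 3360.26 + 403.87 = 90327.95
Import duty = 90327.95 × 12.1% = 10929.68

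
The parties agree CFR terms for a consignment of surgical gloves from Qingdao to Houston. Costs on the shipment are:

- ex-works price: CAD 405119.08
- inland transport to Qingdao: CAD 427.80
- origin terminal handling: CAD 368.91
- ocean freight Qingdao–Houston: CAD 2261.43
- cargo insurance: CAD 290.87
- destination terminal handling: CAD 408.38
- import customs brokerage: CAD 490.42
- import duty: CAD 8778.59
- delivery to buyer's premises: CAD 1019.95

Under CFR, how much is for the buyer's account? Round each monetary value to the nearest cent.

Buyer's account: CAD 10988.21

CFR: the seller pays costs through ocean freight to the destination port, but not insurance.
Seller's account: goods 405119.08 + inland to port 427.80 + origin terminal 368.91 + freight 2261.43 = 408177.22
Buyer's account: insurance 290.87 + destination terminal 408.38 + brokerage 490.42 + duty 8778.59 + delivery 1019.95 = 10988.21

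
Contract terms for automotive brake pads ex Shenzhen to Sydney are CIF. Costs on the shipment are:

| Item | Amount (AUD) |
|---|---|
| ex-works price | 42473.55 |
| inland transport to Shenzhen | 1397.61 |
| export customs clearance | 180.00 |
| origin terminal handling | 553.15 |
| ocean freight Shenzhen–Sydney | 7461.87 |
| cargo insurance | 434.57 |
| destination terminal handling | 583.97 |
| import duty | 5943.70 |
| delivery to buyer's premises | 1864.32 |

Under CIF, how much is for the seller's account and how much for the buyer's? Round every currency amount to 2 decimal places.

Seller: AUD 52500.75; buyer: AUD 8391.99

CIF: the seller pays costs through ocean freight and marine insurance to the destination port.
Seller's account: goods 42473.55 + inland to port 1397.61 + export clearance 180.00 + origin terminal 553.15 + freight 7461.87 + insurance 434.57 = 52500.75
Buyer's account: destination terminal 583.97 + duty 5943.70 + delivery 1864.32 = 8391.99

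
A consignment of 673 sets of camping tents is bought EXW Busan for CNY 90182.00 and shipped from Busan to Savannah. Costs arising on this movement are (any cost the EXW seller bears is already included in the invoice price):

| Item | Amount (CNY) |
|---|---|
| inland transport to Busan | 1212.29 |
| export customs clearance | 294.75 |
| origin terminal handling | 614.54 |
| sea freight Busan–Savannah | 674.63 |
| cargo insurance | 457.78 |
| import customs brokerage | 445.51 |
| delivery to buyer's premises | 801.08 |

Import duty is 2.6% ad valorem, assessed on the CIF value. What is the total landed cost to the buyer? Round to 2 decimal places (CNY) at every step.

Total landed cost: CNY 97111.92

EXW: the seller makes goods available at their premises; the buyer bears all onward costs.
CIF value = EXW price + inland to port + export clearance + origin terminal + freight + insurance = 90182.00 + 1212.29 + 294.75 + 614.54 + 674.63 + 457.78 = 93435.99
Import duty = 93435.99 × 2.6% = 2429.34
Buyer bears: inland to port 1212.29 + export clearance 294.75 + origin terminal 614.54 + freight 674.63 + insurance 457.78 + brokerage 445.51 + delivery 801.08 + duty 2429.34 = 6929.92
Landed cost = invoice 90182.00 + 6929.92 = 97111.92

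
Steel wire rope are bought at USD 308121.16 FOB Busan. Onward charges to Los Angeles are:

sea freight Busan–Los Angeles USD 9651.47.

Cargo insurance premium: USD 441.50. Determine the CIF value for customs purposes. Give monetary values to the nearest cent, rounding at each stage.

CIF value: USD 318214.13

CIF = FOB price + freight + insurance
CIF = 308121.16 + 9651.47 + 441.50 = 318214.13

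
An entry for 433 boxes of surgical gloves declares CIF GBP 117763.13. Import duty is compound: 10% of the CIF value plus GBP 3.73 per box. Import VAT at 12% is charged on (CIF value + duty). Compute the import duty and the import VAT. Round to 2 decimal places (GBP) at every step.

Import duty: GBP 13391.40; import VAT: GBP 15738.54

Ad valorem component: 117763.13 × 10% = 11776.31
Specific component: 433 × 3.73 = 1615.09
Import duty = 11776.31 + 1615.09 = 13391.40
VAT base = CIF + duty = 117763.13 + 13391.40 = 131154.53
Import VAT = 131154.53 × 12% = 15738.54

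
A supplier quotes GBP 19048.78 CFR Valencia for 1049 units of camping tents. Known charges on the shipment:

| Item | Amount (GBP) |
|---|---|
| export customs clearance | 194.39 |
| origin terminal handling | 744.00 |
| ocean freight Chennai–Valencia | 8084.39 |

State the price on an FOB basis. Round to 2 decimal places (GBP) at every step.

FOB price: GBP 10964.39

Not relevant to the conversion: origin terminal, export clearance — on the seller under both CFR and FOB; already in the CFR price and stays in the FOB price.
From CFR to FOB, the seller no longer bears: freight.
FOB price = 19048.78 − 8084.39 = 10964.39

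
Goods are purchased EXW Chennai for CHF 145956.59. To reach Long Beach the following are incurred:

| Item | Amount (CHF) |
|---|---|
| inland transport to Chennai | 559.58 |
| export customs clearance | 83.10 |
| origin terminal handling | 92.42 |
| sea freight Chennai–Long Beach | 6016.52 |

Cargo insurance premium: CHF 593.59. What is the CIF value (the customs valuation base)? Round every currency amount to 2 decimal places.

CIF = EXW price + pre-shipment costs + freight + insurance
CIF = 145956.59 + 559.58 + 83.10 + 92.42 + 6016.52 + 593.59 = 153301.80

CIF value: CHF 153301.80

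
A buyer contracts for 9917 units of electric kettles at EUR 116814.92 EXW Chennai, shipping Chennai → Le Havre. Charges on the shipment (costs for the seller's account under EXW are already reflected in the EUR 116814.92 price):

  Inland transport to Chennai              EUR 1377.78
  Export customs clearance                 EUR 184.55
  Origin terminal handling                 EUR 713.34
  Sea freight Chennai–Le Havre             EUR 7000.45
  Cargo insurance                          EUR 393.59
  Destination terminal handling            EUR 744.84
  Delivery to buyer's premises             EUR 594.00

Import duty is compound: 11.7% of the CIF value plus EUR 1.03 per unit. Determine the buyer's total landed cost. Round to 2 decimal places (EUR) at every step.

Total landed cost: EUR 152836.68

EXW: the seller makes goods available at their premises; the buyer bears all onward costs.
CIF value = EXW price + inland to port + export clearance + origin terminal + freight + insurance = 116814.92 + 1377.78 + 184.55 + 713.34 + 7000.45 + 393.59 = 126484.63
Ad valorem component: 126484.63 × 11.7% = 14798.70
Specific component: 9917 × 1.03 = 10214.51
Import duty = 14798.70 + 10214.51 = 25013.21
Buyer bears: inland to port 1377.78 + export clearance 184.55 + origin terminal 713.34 + freight 7000.45 + insurance 393.59 + destination terminal 744.84 + delivery 594.00 + duty 25013.21 = 36021.76
Landed cost = invoice 116814.92 + 36021.76 = 152836.68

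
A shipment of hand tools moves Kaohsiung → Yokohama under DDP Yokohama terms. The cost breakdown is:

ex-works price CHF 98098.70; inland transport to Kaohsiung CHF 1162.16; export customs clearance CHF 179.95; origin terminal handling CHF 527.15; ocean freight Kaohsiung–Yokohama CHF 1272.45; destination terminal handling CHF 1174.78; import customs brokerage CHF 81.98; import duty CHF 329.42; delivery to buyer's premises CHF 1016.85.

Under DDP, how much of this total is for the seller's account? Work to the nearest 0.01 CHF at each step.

Seller's account: CHF 103843.44

DDP: the seller bears all costs including import duty.
Seller's account: goods 98098.70 + inland to port 1162.16 + export clearance 179.95 + origin terminal 527.15 + freight 1272.45 + destination terminal 1174.78 + brokerage 81.98 + duty 329.42 + delivery 1016.85 = 103843.44
Buyer's account: 0.00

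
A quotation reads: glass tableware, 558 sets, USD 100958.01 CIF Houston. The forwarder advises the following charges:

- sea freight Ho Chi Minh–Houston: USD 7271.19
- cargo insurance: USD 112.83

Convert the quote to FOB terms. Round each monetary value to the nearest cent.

FOB price: USD 93573.99

From CIF to FOB, the seller no longer bears: freight, insurance.
FOB price = 100958.01 − 7271.19 − 112.83 = 93573.99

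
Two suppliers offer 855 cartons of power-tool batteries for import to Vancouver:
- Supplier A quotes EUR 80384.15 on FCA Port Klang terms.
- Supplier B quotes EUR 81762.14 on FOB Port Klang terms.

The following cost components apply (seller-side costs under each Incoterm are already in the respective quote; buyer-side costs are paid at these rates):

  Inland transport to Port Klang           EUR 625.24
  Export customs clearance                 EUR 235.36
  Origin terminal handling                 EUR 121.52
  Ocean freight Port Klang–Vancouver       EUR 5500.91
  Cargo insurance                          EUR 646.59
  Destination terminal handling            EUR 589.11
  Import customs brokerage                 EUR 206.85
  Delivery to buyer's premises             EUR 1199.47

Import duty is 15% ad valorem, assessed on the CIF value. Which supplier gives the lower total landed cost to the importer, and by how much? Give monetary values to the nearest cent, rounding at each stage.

Supplier A (FCA):
CIF value = FCA price + origin terminal + freight + insurance = 80384.15 + 121.52 + 5500.91 + 646.59 = 86653.17
Import duty = 86653.17 × 15% = 12997.98
Buyer bears (A): 121.52 + 5500.91 + 646.59 + 589.11 + 206.85 + 1199.47 = 8264.45
Landed cost (A) = invoice 80384.15 + 8264.45 + duty 12997.98 = 101646.58
Supplier B (FOB):
CIF value = FOB price + freight + insurance = 81762.14 + 5500.91 + 646.59 = 87909.64
Import duty = 87909.64 × 15% = 13186.45
Buyer bears (B): 5500.91 + 646.59 + 589.11 + 206.85 + 1199.47 = 8142.93
Landed cost (B) = invoice 81762.14 + 8142.93 + duty 13186.45 = 103091.52
Difference = |101646.58 − 103091.52| = 1444.94

Supplier A is cheaper by EUR 1444.94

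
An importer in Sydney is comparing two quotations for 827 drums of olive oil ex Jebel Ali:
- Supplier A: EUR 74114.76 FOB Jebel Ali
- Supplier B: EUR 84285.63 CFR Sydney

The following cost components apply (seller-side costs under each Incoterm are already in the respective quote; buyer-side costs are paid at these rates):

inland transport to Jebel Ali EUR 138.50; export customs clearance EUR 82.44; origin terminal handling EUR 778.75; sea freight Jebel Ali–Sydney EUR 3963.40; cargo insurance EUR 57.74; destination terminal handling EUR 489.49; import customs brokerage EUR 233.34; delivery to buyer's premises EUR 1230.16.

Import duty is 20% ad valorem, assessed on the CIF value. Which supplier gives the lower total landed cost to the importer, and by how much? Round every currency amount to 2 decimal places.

Supplier A (FOB):
CIF value = FOB price + freight + insurance = 74114.76 + 3963.40 + 57.74 = 78135.90
Import duty = 78135.90 × 20% = 15627.18
Buyer bears (A): 3963.40 + 57.74 + 489.49 + 233.34 + 1230.16 = 5974.13
Landed cost (A) = invoice 74114.76 + 5974.13 + duty 15627.18 = 95716.07
Supplier B (CFR):
CIF value = CFR price + insurance = 84285.63 + 57.74 = 84343.37
Import duty = 84343.37 × 20% = 16868.67
Buyer bears (B): 57.74 + 489.49 + 233.34 + 1230.16 = 2010.73
Landed cost (B) = invoice 84285.63 + 2010.73 + duty 16868.67 = 103165.03
Difference = |95716.07 − 103165.03| = 7448.96

Supplier A is cheaper by EUR 7448.96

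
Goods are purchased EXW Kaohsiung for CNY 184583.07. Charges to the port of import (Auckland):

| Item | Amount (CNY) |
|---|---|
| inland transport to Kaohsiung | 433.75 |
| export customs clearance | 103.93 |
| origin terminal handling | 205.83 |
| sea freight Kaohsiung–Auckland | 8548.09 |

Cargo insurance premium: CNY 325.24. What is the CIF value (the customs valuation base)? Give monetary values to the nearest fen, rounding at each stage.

CIF value: CNY 194199.91

CIF = EXW price + pre-shipment costs + freight + insurance
CIF = 184583.07 + 433.75 + 103.93 + 205.83 + 8548.09 + 325.24 = 194199.91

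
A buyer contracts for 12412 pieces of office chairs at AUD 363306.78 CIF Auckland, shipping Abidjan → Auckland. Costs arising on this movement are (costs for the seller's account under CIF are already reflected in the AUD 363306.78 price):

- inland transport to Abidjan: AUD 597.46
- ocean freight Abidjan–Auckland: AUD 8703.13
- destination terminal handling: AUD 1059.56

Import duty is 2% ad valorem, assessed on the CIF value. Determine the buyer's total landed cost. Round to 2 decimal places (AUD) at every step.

CIF: the seller pays costs through ocean freight and marine insurance to the destination port.
Already in the invoice (seller's account under CIF): inland to port, freight — exclude.
The CIF price already equals the CIF value: 363306.78
Import duty = 363306.78 × 2% = 7266.14
Buyer bears: destination terminal 1059.56 + duty 7266.14 = 8325.70
Landed cost = invoice 363306.78 + 8325.70 = 371632.48

Total landed cost: AUD 371632.48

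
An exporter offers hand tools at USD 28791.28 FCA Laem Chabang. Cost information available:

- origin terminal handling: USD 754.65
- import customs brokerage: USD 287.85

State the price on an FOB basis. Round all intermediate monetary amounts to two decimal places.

FOB price: USD 29545.93

Not relevant to the conversion: brokerage — on the buyer under both terms; not part of either seller's price.
From FCA to FOB, the seller additionally bears: origin terminal.
FOB price = 28791.28 + 754.65 = 29545.93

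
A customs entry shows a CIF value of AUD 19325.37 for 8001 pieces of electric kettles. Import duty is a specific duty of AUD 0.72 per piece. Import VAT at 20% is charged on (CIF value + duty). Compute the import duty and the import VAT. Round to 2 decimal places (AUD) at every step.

Import duty = 8001 × 0.72 = 5760.72
VAT base = CIF + duty = 19325.37 + 5760.72 = 25086.09
Import VAT = 25086.09 × 20% = 5017.22

Import duty: AUD 5760.72; import VAT: AUD 5017.22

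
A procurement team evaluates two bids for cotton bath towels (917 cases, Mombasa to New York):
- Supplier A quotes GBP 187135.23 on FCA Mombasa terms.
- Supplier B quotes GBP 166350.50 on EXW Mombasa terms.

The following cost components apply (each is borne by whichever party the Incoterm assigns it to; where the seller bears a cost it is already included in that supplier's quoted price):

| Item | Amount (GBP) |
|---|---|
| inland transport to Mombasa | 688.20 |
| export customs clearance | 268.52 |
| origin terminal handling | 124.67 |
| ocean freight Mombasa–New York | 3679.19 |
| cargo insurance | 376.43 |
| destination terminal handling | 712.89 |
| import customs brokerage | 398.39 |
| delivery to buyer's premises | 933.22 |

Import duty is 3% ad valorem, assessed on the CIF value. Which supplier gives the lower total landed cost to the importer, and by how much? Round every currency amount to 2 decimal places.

Supplier A (FCA):
CIF value = FCA price + origin terminal + freight + insurance = 187135.23 + 124.67 + 3679.19 + 376.43 = 191315.52
Import duty = 191315.52 × 3% = 5739.47
Buyer bears (A): 124.67 + 3679.19 + 376.43 + 712.89 + 398.39 + 933.22 = 6224.79
Landed cost (A) = invoice 187135.23 + 6224.79 + duty 5739.47 = 199099.49
Supplier B (EXW):
CIF value = EXW price + inland to port + export clearance + origin terminal + freight + insurance = 166350.50 + 688.20 + 268.52 + 124.67 + 3679.19 + 376.43 = 171487.51
Import duty = 171487.51 × 3% = 5144.63
Buyer bears (B): 688.20 + 268.52 + 124.67 + 3679.19 + 376.43 + 712.89 + 398.39 + 933.22 = 7181.51
Landed cost (B) = invoice 166350.50 + 7181.51 + duty 5144.63 = 178676.64
Difference = |199099.49 − 178676.64| = 20422.85

Supplier B is cheaper by GBP 20422.85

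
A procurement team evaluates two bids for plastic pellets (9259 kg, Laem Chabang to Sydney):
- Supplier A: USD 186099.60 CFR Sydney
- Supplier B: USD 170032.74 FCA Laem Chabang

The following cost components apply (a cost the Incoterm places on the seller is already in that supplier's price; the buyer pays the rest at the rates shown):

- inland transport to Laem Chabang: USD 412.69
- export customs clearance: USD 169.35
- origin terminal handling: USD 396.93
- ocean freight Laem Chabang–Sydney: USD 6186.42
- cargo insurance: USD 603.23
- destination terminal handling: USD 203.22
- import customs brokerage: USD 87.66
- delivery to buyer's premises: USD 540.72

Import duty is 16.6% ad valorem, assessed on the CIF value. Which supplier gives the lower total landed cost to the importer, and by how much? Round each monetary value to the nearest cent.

Supplier B is cheaper by USD 11057.77

Supplier A (CFR):
CIF value = CFR price + insurance = 186099.60 + 603.23 = 186702.83
Import duty = 186702.83 × 16.6% = 30992.67
Buyer bears (A): 603.23 + 203.22 + 87.66 + 540.72 = 1434.83
Landed cost (A) = invoice 186099.60 + 1434.83 + duty 30992.67 = 218527.10
Supplier B (FCA):
CIF value = FCA price + origin terminal + freight + insurance = 170032.74 + 396.93 + 6186.42 + 603.23 = 177219.32
Import duty = 177219.32 × 16.6% = 29418.41
Buyer bears (B): 396.93 + 6186.42 + 603.23 + 203.22 + 87.66 + 540.72 = 8018.18
Landed cost (B) = invoice 170032.74 + 8018.18 + duty 29418.41 = 207469.33
Difference = |218527.10 − 207469.33| = 11057.77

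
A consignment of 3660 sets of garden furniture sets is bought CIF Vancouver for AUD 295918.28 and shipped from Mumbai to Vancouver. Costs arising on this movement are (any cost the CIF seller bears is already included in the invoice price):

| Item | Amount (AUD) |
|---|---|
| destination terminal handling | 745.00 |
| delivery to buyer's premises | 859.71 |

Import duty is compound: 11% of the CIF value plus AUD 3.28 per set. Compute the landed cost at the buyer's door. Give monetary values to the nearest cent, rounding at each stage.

CIF: the seller pays costs through ocean freight and marine insurance to the destination port.
The CIF price already equals the CIF value: 295918.28
Ad valorem component: 295918.28 × 11% = 32551.01
Specific component: 3660 × 3.28 = 12004.80
Import duty = 32551.01 + 12004.80 = 44555.81
Buyer bears: destination terminal 745.00 + delivery 859.71 + duty 44555.81 = 46160.52
Landed cost = invoice 295918.28 + 46160.52 = 342078.80

Total landed cost: AUD 342078.80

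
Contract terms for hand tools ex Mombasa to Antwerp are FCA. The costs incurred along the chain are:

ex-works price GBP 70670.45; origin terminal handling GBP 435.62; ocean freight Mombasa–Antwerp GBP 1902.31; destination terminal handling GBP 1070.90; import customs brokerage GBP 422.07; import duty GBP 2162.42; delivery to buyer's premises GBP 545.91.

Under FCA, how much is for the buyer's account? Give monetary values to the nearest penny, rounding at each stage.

FCA: the seller delivers export-cleared goods to the carrier; the buyer bears costs from that point.
Seller's account: goods 70670.45 = 70670.45
Buyer's account: origin terminal 435.62 + freight 1902.31 + destination terminal 1070.90 + brokerage 422.07 + duty 2162.42 + delivery 545.91 = 6539.23

Buyer's account: GBP 6539.23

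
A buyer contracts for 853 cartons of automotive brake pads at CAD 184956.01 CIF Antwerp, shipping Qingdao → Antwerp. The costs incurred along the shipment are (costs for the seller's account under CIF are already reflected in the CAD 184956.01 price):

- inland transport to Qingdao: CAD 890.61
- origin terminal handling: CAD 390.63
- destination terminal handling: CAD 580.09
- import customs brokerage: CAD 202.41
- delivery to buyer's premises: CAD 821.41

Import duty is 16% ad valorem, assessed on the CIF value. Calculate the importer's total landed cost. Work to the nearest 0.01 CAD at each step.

Total landed cost: CAD 216152.88

CIF: the seller pays costs through ocean freight and marine insurance to the destination port.
Already in the invoice (seller's account under CIF): inland to port, origin terminal — exclude.
The CIF price already equals the CIF value: 184956.01
Import duty = 184956.01 × 16% = 29592.96
Buyer bears: destination terminal 580.09 + brokerage 202.41 + delivery 821.41 + duty 29592.96 = 31196.87
Landed cost = invoice 184956.01 + 31196.87 = 216152.88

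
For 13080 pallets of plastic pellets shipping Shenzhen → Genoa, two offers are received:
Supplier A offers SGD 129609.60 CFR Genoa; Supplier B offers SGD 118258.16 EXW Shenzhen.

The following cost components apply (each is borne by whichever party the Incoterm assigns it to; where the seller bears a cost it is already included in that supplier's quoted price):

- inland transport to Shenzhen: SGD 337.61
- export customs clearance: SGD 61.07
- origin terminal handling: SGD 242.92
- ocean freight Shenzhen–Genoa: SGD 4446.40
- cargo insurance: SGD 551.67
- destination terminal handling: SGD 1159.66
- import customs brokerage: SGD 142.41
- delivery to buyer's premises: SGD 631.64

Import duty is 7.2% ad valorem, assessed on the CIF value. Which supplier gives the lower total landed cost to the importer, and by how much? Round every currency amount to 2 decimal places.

Supplier B is cheaper by SGD 6714.41

Supplier A (CFR):
CIF value = CFR price + insurance = 129609.60 + 551.67 = 130161.27
Import duty = 130161.27 × 7.2% = 9371.61
Buyer bears (A): 551.67 + 1159.66 + 142.41 + 631.64 = 2485.38
Landed cost (A) = invoice 129609.60 + 2485.38 + duty 9371.61 = 141466.59
Supplier B (EXW):
CIF value = EXW price + inland to port + export clearance + origin terminal + freight + insurance = 118258.16 + 337.61 + 61.07 + 242.92 + 4446.40 + 551.67 = 123897.83
Import duty = 123897.83 × 7.2% = 8920.64
Buyer bears (B): 337.61 + 61.07 + 242.92 + 4446.40 + 551.67 + 1159.66 + 142.41 + 631.64 = 7573.38
Landed cost (B) = invoice 118258.16 + 7573.38 + duty 8920.64 = 134752.18
Difference = |141466.59 − 134752.18| = 6714.41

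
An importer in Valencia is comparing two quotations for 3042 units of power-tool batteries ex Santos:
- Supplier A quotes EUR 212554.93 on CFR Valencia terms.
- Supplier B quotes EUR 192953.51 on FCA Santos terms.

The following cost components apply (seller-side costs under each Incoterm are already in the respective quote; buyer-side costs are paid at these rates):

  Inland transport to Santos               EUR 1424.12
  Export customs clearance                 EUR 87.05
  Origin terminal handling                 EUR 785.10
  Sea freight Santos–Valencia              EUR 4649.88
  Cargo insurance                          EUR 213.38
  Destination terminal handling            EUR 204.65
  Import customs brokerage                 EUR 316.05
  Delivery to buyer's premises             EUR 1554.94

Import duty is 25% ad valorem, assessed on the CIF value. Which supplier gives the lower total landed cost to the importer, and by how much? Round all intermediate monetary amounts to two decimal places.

Supplier B is cheaper by EUR 17708.05

Supplier A (CFR):
CIF value = CFR price + insurance = 212554.93 + 213.38 = 212768.31
Import duty = 212768.31 × 25% = 53192.08
Buyer bears (A): 213.38 + 204.65 + 316.05 + 1554.94 = 2289.02
Landed cost (A) = invoice 212554.93 + 2289.02 + duty 53192.08 = 268036.03
Supplier B (FCA):
CIF value = FCA price + origin terminal + freight + insurance = 192953.51 + 785.10 + 4649.88 + 213.38 = 198601.87
Import duty = 198601.87 × 25% = 49650.47
Buyer bears (B): 785.10 + 4649.88 + 213.38 + 204.65 + 316.05 + 1554.94 = 7724.00
Landed cost (B) = invoice 192953.51 + 7724.00 + duty 49650.47 = 250327.98
Difference = |268036.03 − 250327.98| = 17708.05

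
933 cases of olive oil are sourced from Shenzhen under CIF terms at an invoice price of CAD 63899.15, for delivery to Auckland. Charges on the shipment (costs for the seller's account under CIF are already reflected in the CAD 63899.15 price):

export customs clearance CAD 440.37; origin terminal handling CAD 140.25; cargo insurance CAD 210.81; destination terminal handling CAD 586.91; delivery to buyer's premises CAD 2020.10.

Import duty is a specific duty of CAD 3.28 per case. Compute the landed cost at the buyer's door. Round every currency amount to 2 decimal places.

CIF: the seller pays costs through ocean freight and marine insurance to the destination port.
Already in the invoice (seller's account under CIF): export clearance, origin terminal, insurance — exclude.
The CIF price already equals the CIF value: 63899.15
Import duty = 933 × 3.28 = 3060.24
Buyer bears: destination terminal 586.91 + delivery 2020.10 + duty 3060.24 = 5667.25
Landed cost = invoice 63899.15 + 5667.25 = 69566.40

Total landed cost: CAD 69566.40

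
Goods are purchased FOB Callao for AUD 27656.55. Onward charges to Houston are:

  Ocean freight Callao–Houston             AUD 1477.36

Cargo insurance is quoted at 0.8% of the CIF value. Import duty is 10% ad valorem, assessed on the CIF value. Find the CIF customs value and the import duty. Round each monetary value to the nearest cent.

Let C be the CIF value. C = FOB price + freight + 0.8% × C
C − 0.8% × C = 27656.55 + 1477.36
0.992 × C = 29133.91
C = 29133.91 / 0.992 = 29368.86
Insurance premium = 0.8% × 29368.86 = 234.95
Import duty = 29368.86 × 10% = 2936.89

CIF value: AUD 29368.86; import duty: AUD 2936.89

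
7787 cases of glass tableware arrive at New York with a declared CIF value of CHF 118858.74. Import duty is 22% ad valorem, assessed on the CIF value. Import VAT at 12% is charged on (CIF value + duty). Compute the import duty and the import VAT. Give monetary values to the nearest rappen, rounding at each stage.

Import duty: CHF 26148.92; import VAT: CHF 17400.92

Import duty = 118858.74 × 22% = 26148.92
VAT base = CIF + duty = 118858.74 + 26148.92 = 145007.66
Import VAT = 145007.66 × 12% = 17400.92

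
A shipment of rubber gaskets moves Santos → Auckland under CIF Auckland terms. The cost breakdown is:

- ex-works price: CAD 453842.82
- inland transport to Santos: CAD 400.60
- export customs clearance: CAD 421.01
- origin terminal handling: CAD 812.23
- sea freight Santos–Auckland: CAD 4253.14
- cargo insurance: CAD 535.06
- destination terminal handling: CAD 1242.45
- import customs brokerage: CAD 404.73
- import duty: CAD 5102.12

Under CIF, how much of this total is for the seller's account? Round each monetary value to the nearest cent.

CIF: the seller pays costs through ocean freight and marine insurance to the destination port.
Seller's account: goods 453842.82 + inland to port 400.60 + export clearance 421.01 + origin terminal 812.23 + freight 4253.14 + insurance 535.06 = 460264.86
Buyer's account: destination terminal 1242.45 + brokerage 404.73 + duty 5102.12 = 6749.30

Seller's account: CAD 460264.86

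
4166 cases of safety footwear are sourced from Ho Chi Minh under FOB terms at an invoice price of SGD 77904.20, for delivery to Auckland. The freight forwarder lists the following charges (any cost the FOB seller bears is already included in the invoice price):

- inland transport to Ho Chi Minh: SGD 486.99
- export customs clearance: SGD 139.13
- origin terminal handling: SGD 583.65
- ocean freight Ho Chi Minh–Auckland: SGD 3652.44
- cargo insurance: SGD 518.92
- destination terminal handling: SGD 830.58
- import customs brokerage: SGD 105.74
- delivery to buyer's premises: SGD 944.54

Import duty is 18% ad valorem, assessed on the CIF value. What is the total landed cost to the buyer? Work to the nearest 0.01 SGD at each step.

FOB: the seller bears costs until goods are on board at the origin port; the buyer bears freight, insurance and all costs thereafter.
Already in the invoice (seller's account under FOB): inland to port, export clearance, origin terminal — exclude.
CIF value = FOB price + freight + insurance = 77904.20 + 3652.44 + 518.92 = 82075.56
Import duty = 82075.56 × 18% = 14773.60
Buyer bears: freight 3652.44 + insurance 518.92 + destination terminal 830.58 + brokerage 105.74 + delivery 944.54 + duty 14773.60 = 20825.82
Landed cost = invoice 77904.20 + 20825.82 = 98730.02

Total landed cost: SGD 98730.02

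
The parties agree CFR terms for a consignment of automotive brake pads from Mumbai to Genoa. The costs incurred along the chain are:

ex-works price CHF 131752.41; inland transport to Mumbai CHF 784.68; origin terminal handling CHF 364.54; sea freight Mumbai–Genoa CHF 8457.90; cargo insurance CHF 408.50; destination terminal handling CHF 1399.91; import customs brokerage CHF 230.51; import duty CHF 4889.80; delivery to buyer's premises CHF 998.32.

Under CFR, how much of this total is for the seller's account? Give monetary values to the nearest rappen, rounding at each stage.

CFR: the seller pays costs through ocean freight to the destination port, but not insurance.
Seller's account: goods 131752.41 + inland to port 784.68 + origin terminal 364.54 + freight 8457.90 = 141359.53
Buyer's account: insurance 408.50 + destination terminal 1399.91 + brokerage 230.51 + duty 4889.80 + delivery 998.32 = 7927.04

Seller's account: CHF 141359.53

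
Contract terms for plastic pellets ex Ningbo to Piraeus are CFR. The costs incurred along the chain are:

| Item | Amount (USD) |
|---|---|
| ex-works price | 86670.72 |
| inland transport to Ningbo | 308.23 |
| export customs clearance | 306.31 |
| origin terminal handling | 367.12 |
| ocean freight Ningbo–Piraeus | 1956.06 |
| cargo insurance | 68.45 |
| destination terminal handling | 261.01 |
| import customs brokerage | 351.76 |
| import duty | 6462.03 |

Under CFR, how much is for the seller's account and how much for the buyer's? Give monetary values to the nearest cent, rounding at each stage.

CFR: the seller pays costs through ocean freight to the destination port, but not insurance.
Seller's account: goods 86670.72 + inland to port 308.23 + export clearance 306.31 + origin terminal 367.12 + freight 1956.06 = 89608.44
Buyer's account: insurance 68.45 + destination terminal 261.01 + brokerage 351.76 + duty 6462.03 = 7143.25

Seller: USD 89608.44; buyer: USD 7143.25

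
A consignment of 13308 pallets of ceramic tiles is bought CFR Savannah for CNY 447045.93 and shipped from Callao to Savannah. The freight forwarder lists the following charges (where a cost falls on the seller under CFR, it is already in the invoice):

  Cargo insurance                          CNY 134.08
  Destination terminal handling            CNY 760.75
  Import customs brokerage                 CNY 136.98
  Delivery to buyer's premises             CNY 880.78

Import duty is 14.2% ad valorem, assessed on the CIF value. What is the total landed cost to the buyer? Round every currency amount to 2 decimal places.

Total landed cost: CNY 512458.08

CFR: the seller pays costs through ocean freight to the destination port, but not insurance.
CIF value = CFR price + insurance = 447045.93 + 134.08 = 447180.01
Import duty = 447180.01 × 14.2% = 63499.56
Buyer bears: insurance 134.08 + destination terminal 760.75 + brokerage 136.98 + delivery 880.78 + duty 63499.56 = 65412.15
Landed cost = invoice 447045.93 + 65412.15 = 512458.08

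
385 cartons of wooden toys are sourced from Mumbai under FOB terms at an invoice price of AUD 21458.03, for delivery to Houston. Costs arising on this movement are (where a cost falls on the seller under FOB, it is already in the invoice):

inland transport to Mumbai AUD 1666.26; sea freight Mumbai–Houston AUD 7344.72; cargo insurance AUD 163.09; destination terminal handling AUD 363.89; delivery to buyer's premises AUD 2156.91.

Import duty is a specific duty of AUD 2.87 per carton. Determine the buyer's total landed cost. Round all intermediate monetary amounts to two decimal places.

FOB: the seller bears costs until goods are on board at the origin port; the buyer bears freight, insurance and all costs thereafter.
Already in the invoice (seller's account under FOB): inland to port — exclude.
CIF value = FOB price + freight + insurance = 21458.03 + 7344.72 + 163.09 = 28965.84
Import duty = 385 × 2.87 = 1104.95
Buyer bears: freight 7344.72 + insurance 163.09 + destination terminal 363.89 + delivery 2156.91 + duty 1104.95 = 11133.56
Landed cost = invoice 21458.03 + 11133.56 = 32591.59

Total landed cost: AUD 32591.59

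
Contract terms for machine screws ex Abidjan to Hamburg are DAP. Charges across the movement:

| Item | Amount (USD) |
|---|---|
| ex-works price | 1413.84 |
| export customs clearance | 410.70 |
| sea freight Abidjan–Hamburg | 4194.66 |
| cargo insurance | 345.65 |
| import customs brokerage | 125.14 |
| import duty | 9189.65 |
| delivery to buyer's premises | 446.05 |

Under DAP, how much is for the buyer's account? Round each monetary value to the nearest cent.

DAP: the seller bears all costs to the named destination except import duty and clearance.
Seller's account: goods 1413.84 + export clearance 410.70 + freight 4194.66 + insurance 345.65 + delivery 446.05 = 6810.90
Buyer's account: brokerage 125.14 + duty 9189.65 = 9314.79

Buyer's account: USD 9314.79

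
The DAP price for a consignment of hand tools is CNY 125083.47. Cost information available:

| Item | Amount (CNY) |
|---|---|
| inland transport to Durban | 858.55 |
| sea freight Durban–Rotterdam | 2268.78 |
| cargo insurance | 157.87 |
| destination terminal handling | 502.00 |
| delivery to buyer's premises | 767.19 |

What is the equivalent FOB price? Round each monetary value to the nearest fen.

FOB price: CNY 121387.63

Not relevant to the conversion: inland to port — on the seller under both DAP and FOB; already in the DAP price and stays in the FOB price.
From DAP to FOB, the seller no longer bears: freight, insurance, destination terminal, delivery.
FOB price = 125083.47 − 2268.78 − 157.87 − 502.00 − 767.19 = 121387.63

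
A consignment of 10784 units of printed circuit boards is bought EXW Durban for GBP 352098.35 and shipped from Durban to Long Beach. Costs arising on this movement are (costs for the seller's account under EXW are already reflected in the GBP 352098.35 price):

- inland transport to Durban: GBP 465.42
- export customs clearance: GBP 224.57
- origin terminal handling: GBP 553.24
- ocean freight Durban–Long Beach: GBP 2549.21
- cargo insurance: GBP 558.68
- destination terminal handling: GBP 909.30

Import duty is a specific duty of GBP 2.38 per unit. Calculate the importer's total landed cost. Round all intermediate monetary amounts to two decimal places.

Total landed cost: GBP 383024.69

EXW: the seller makes goods available at their premises; the buyer bears all onward costs.
CIF value = EXW price + inland to port + export clearance + origin terminal + freight + insurance = 352098.35 + 465.42 + 224.57 + 553.24 + 2549.21 + 558.68 = 356449.47
Import duty = 10784 × 2.38 = 25665.92
Buyer bears: inland to port 465.42 + export clearance 224.57 + origin terminal 553.24 + freight 2549.21 + insurance 558.68 + destination terminal 909.30 + duty 25665.92 = 30926.34
Landed cost = invoice 352098.35 + 30926.34 = 383024.69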